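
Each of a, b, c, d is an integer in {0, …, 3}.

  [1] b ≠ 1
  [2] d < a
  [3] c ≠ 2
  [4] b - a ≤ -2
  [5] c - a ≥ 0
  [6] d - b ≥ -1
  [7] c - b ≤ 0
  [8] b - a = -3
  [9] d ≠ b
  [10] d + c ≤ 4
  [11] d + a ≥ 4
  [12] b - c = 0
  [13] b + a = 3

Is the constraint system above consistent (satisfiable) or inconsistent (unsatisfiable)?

Constraints 4, 5, and 7 give a − b ≥ 2, b − c ≥ 0, c − a ≥ 0.
Adding all 3 inequalities: the left sides telescope to 0, and the right sides sum to 2 + 0 + 0 = 2. So 0 ≥ 2, which is false.

Unsatisfiable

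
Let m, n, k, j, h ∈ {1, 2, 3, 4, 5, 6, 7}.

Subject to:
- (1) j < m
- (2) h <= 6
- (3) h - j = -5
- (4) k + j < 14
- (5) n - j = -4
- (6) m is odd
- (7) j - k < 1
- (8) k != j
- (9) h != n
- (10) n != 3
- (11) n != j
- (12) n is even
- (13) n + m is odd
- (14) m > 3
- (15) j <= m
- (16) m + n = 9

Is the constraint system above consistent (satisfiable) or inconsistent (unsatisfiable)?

Setting (m, n, k, j, h) = (7, 2, 7, 6, 1) satisfies everything: constraint 3: h - j = -5; constraint 4: k + j = 13; constraint 5: n - j = -4, and the others follow.

Satisfiable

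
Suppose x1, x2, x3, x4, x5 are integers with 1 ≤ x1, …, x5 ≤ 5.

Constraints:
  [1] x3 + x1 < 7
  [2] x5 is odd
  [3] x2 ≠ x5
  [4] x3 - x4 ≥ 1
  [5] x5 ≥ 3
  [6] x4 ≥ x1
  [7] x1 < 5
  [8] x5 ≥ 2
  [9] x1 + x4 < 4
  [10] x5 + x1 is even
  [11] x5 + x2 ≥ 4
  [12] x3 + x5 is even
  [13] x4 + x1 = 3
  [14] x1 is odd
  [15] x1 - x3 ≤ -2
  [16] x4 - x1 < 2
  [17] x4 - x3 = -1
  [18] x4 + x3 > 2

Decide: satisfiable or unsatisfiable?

Try x1 = 1, x2 = 2, x3 = 3, x4 = 2, x5 = 3.
Check constraint 1: x3 + x1 = 4; constraint 4: x3 - x4 = 1. The remaining constraints are straightforward to verify.

Satisfiable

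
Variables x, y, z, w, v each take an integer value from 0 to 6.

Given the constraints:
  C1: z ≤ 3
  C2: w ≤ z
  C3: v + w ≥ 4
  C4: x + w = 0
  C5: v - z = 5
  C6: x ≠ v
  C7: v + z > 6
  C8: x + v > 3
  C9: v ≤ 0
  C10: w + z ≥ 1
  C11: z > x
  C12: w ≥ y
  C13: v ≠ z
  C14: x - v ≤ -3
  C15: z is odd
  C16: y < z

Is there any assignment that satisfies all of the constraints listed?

From constraint 9: v ≤ 0. From constraints 1 and 2: w ≤ z ≤ 3. Hence v + w ≤ 3. But constraint 3 requires v + w ≥ 4, and 4 > 3. Contradiction.

Unsatisfiable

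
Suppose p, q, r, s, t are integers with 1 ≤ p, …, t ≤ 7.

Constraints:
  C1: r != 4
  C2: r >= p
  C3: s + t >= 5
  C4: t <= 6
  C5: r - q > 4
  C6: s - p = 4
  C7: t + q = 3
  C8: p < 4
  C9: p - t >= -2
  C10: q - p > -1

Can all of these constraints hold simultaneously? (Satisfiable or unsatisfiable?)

Take p = 2, q = 2, r = 7, s = 6, t = 1. Then constraint 3: s + t = 7; constraint 5: r - q = 5; constraint 6: s - p = 4, and every other listed constraint is also met.

Satisfiable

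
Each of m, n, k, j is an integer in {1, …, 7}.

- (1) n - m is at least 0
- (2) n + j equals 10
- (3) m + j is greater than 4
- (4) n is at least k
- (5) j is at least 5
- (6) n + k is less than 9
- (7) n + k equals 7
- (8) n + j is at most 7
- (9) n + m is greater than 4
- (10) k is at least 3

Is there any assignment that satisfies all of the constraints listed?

From constraints 4 and 10: n ≥ k ≥ 3. From constraint 5: j ≥ 5. Hence n + j ≥ 8. But constraint 8 requires n + j ≤ 7, and 7 < 8. Contradiction.

Unsatisfiable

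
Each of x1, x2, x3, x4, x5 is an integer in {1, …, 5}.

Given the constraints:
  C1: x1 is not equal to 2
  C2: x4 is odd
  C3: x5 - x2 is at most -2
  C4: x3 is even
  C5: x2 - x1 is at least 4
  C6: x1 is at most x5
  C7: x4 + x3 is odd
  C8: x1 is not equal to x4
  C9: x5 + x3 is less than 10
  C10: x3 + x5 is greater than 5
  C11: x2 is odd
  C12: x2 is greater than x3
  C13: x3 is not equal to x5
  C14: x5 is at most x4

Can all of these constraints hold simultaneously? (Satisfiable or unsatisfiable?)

Setting (x1, x2, x3, x4, x5) = (1, 5, 4, 5, 3) satisfies everything: constraint 3: x5 - x2 = -2; constraint 5: x2 - x1 = 4, and the others follow.

Satisfiable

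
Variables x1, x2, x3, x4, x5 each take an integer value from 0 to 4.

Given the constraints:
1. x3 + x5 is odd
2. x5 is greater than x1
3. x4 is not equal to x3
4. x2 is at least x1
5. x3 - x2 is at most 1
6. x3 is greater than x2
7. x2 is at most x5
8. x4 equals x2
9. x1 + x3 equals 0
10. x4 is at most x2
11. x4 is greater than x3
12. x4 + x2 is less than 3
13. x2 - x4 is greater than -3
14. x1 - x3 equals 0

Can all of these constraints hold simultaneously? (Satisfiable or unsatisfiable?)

Unsatisfiable

Constraints 6, 10, and 11 give x3 < x4, x4 ≤ x2, x2 < x3. Chaining: x3 < x4 ≤ x2 < x3, which forces x3 < x3 — impossible.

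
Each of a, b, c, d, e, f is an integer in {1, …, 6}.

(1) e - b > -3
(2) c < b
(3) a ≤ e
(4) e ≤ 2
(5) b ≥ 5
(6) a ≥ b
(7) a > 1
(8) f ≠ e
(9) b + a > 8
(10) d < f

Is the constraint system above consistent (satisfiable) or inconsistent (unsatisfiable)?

From constraints 5 and 6: a ≥ b and b ≥ 5, so a ≥ 5. From constraints 3 and 4: a ≤ e and e ≤ 2, so a ≤ 2. But 2 < 5, so no value of a works.

Unsatisfiable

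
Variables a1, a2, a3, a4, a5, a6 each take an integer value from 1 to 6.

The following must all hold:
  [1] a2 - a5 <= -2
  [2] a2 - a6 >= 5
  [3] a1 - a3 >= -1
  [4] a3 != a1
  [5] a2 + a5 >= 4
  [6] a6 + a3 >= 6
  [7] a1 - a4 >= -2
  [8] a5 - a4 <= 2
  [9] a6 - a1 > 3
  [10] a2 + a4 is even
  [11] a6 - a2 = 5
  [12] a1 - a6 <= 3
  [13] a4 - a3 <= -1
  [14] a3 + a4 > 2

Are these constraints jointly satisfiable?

Constraints 1, 2, 3, 8, 12, and 13 give a6 − a1 ≥ -3, a1 − a3 ≥ -1, a3 − a4 ≥ 1, a4 − a5 ≥ -2, a5 − a2 ≥ 2, a2 − a6 ≥ 5.
Adding all 6 inequalities: the left sides telescope to 0, and the right sides sum to (-3) + (-1) + 1 + (-2) + 2 + 5 = 2. So 0 ≥ 2, which is false.

Unsatisfiable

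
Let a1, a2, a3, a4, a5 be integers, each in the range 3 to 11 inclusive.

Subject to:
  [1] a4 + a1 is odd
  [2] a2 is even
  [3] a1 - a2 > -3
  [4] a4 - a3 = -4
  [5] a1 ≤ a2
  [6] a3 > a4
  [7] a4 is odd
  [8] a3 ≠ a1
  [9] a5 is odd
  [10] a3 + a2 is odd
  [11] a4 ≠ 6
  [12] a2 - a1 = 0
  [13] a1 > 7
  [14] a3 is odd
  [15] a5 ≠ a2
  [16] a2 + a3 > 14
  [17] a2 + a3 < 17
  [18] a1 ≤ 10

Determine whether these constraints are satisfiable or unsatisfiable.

Satisfiable

The assignment a1 = 8, a2 = 8, a3 = 7, a4 = 3, a5 = 3 works:
  constraint 3 holds since a1 - a2 = 0.
  constraint 4 holds since a4 - a3 = -4.
  constraint 12 holds since a2 - a1 = 0.
The rest check out directly.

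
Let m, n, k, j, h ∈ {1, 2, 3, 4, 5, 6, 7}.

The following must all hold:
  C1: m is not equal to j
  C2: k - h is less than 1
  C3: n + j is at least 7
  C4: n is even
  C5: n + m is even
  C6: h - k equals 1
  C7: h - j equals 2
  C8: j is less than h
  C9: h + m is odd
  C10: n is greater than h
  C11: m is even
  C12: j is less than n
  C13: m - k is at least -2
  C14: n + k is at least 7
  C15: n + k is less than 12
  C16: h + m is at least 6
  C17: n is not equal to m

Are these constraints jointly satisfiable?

The assignment m = 2, n = 6, k = 4, j = 3, h = 5 works:
  constraint 2 holds since k - h = -1.
  constraint 3 holds since n + j = 9.
  constraint 6 holds since h - k = 1.
The rest check out directly.

Satisfiable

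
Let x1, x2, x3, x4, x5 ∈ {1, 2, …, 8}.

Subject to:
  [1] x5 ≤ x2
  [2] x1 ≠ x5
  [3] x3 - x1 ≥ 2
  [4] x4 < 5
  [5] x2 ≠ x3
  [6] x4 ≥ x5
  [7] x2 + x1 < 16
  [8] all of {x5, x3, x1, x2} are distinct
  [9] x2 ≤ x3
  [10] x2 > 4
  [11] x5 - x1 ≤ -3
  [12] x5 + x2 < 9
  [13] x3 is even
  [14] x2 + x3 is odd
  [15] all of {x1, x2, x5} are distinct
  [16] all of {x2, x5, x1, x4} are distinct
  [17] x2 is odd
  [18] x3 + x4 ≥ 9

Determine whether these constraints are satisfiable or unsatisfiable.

Satisfiable

Take x1 = 6, x2 = 7, x3 = 8, x4 = 4, x5 = 1. Then constraint 3: x3 - x1 = 2; constraint 7: x2 + x1 = 13, and every other listed constraint is also met.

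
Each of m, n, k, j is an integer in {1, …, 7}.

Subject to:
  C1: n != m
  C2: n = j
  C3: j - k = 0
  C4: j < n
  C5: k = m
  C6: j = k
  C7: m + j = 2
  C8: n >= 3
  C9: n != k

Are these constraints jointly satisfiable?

From constraints 2, 5, and 6, n = j = k = m, so n = m. But constraint 1 says n ≠ m. Contradiction.

Unsatisfiable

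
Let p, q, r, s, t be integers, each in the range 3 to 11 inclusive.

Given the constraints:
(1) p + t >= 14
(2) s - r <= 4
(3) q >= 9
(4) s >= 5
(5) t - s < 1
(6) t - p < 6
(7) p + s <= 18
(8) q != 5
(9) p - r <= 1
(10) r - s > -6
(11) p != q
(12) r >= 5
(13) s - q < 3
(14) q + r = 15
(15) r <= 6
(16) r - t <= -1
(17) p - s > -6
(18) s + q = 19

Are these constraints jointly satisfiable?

Satisfiable

One satisfying assignment is p = 6, q = 9, r = 6, s = 10, t = 9.
For the less obvious constraints — constraint 1: p + t = 15; constraint 2: s - r = 4; constraint 5: t - s = -1 — and the others hold by inspection.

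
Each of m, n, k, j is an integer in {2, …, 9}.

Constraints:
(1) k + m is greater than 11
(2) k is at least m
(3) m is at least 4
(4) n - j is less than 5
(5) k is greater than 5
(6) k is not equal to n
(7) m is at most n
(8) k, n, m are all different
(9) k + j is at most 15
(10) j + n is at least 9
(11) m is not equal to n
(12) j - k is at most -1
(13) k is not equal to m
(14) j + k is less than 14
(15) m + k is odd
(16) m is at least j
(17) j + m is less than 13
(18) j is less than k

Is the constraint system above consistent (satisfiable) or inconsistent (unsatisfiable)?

One satisfying assignment is m = 5, n = 7, k = 8, j = 5.
For the less obvious constraints — constraint 1: k + m = 13; constraint 4: n - j = 2 — and the others hold by inspection.

Satisfiable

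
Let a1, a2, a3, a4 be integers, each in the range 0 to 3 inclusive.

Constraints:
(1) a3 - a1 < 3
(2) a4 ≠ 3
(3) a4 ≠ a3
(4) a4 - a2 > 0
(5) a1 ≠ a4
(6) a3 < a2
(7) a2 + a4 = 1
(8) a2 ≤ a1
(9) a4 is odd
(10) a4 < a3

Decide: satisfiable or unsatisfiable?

Constraints 4, 6, and 10 give a2 < a4, a4 < a3, a3 < a2. Chaining: a2 < a4 < a3 < a2, which forces a2 < a2 — impossible.

Unsatisfiable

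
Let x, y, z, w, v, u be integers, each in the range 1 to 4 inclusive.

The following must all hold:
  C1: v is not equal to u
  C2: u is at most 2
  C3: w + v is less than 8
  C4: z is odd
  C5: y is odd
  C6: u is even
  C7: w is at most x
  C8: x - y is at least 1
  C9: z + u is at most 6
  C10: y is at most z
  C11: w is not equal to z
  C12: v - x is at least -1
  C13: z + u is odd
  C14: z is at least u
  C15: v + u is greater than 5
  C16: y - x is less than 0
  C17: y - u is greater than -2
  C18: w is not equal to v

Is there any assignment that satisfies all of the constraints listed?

Try x = 2, y = 1, z = 3, w = 1, v = 4, u = 2.
Check constraint 3: w + v = 5; constraint 8: x - y = 1; constraint 9: z + u = 5. The remaining constraints are straightforward to verify.

Satisfiable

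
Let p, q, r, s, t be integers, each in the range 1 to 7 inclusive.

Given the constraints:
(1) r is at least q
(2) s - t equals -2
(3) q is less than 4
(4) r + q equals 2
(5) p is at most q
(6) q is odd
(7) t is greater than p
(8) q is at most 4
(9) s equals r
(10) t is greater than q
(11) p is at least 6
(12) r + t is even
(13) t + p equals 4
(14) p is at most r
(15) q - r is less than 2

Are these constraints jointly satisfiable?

Unsatisfiable

From constraints 5 and 11: q ≥ p and p ≥ 6, so q ≥ 6. From constraint 3: q ≤ 3. But 3 < 6, so no value of q works.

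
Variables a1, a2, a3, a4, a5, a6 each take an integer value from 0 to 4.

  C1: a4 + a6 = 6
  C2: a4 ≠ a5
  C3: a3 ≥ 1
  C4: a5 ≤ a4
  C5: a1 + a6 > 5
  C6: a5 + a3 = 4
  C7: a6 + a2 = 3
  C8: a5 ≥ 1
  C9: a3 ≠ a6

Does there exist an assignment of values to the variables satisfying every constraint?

Satisfiable

Setting (a1, a2, a3, a4, a5, a6) = (3, 0, 2, 3, 2, 3) satisfies everything: constraint 1: a4 + a6 = 6; constraint 5: a1 + a6 = 6, and the others follow.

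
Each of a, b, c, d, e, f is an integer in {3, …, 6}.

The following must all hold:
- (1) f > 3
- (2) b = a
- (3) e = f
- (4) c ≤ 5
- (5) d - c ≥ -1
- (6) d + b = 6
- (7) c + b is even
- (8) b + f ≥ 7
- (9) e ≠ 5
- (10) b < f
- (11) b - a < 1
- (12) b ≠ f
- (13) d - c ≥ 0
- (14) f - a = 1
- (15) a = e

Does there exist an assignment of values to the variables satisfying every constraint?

From constraints 2, 3, and 15, b = a = e = f, so b = f. But constraint 12 says b ≠ f. Contradiction.

Unsatisfiable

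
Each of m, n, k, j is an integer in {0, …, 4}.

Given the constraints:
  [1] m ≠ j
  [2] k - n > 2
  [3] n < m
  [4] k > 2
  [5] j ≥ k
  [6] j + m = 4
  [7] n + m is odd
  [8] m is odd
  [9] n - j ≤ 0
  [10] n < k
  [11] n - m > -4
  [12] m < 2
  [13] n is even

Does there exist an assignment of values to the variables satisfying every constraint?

Satisfiable

Setting (m, n, k, j) = (1, 0, 3, 3) satisfies everything: constraint 2: k - n = 3; constraint 6: j + m = 4, and the others follow.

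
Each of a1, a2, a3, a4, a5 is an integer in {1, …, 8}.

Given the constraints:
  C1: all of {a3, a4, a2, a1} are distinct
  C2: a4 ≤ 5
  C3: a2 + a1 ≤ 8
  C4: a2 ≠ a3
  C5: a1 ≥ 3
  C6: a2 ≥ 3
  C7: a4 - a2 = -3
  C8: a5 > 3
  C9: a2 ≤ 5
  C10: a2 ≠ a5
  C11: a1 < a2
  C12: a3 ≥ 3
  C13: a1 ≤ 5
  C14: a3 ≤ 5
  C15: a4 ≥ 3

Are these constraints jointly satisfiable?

Unsatisfiable

Constraints 2, 5, 6, 9, 12, 13, 14, and 15 confine each of a3, a4, a2, a1 to the 3 values {3, …, 5}.
Constraint 1 requires all 4 of them to be distinct, but only 3 values are available — impossible by the pigeonhole principle.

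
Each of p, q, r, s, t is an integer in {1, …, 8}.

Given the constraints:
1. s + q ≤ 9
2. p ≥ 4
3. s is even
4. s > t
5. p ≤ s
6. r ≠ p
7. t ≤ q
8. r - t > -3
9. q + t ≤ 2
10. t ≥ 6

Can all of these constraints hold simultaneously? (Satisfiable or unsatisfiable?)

From constraints 2 and 5: s ≥ p ≥ 4. From constraints 7 and 10: q ≥ t ≥ 6. Hence s + q ≥ 10. But constraint 1 requires s + q ≤ 9, and 9 < 10. Contradiction.

Unsatisfiable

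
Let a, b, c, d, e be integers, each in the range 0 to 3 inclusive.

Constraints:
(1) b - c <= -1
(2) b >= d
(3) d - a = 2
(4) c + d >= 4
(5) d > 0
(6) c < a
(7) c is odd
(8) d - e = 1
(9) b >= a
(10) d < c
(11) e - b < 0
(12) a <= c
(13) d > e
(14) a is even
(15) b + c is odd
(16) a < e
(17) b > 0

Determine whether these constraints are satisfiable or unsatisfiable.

Constraints 1, 2, 6, 13, and 16 give b < c, c < a, a < e, e < d, d ≤ b. Chaining: b < c < a < e < d ≤ b, which forces b < b — impossible.

Unsatisfiable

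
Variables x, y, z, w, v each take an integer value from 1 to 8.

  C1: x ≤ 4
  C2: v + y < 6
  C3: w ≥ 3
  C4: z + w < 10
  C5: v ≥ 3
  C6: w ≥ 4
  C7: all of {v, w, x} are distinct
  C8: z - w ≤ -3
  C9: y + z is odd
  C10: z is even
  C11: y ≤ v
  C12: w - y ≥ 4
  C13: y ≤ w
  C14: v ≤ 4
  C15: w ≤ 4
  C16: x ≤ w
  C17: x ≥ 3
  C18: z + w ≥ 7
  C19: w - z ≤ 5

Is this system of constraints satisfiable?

Unsatisfiable

Constraints 1, 3, 5, 14, 15, and 17 confine each of v, w, x to the 2 values {3, 4}.
Constraint 7 requires all 3 of them to be distinct, but only 2 values are available — impossible by the pigeonhole principle.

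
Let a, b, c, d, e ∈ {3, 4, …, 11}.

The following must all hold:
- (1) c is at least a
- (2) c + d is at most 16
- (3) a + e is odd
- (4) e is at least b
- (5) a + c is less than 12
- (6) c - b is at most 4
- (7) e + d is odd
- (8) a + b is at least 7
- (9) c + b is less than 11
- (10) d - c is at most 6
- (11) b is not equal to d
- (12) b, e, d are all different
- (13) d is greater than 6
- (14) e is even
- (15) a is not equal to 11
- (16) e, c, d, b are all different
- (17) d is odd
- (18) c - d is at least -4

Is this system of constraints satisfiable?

Satisfiable

The assignment a = 5, b = 4, c = 5, d = 9, e = 6 works:
  constraint 2 holds since c + d = 14.
  constraint 5 holds since a + c = 10.
The rest check out directly.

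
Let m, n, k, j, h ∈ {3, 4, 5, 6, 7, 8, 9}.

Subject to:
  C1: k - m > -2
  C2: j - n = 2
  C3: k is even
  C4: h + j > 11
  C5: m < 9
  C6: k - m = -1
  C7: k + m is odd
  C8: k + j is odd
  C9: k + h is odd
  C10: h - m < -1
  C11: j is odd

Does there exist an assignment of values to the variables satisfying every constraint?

Try m = 7, n = 7, k = 6, j = 9, h = 5.
Check constraint 1: k - m = -1; constraint 2: j - n = 2. The remaining constraints are straightforward to verify.

Satisfiable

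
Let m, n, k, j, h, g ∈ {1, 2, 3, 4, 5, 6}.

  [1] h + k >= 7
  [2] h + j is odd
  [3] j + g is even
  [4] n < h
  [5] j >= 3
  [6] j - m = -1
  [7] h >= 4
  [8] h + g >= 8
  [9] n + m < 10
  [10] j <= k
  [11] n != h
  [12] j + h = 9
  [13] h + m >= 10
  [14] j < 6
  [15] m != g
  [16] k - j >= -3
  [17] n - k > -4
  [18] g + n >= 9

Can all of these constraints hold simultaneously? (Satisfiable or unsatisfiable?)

Take m = 5, n = 3, k = 4, j = 4, h = 5, g = 6. Then constraint 1: h + k = 9; constraint 6: j - m = -1; constraint 8: h + g = 11, and every other listed constraint is also met.

Satisfiable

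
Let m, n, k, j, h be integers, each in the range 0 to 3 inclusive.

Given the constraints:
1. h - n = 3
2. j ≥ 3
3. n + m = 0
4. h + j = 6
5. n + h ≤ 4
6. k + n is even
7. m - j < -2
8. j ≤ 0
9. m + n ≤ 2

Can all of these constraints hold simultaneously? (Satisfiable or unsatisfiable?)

Unsatisfiable

From constraint 2: j ≥ 3. From constraint 8: j ≤ 0. But 0 < 3, so no value of j works.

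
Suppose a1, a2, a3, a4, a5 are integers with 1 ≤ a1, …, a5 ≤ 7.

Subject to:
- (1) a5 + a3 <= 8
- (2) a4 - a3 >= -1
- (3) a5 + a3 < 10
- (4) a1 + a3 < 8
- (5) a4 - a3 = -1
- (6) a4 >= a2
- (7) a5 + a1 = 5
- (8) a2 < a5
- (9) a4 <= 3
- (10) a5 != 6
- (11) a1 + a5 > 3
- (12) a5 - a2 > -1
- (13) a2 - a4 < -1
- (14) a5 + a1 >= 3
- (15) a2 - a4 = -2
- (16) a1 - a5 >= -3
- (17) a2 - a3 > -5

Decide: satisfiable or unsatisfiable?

Take a1 = 2, a2 = 1, a3 = 4, a4 = 3, a5 = 3. Then constraint 1: a5 + a3 = 7; constraint 2: a4 - a3 = -1, and every other listed constraint is also met.

Satisfiable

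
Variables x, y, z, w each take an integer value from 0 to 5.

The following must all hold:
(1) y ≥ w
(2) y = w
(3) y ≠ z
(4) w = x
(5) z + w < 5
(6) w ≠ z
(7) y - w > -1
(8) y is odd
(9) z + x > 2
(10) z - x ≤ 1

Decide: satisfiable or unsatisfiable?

Satisfiable

The assignment x = 1, y = 1, z = 2, w = 1 works:
  constraint 5 holds since z + w = 3.
  constraint 7 holds since y - w = 0.
  constraint 9 holds since z + x = 3.
The rest check out directly.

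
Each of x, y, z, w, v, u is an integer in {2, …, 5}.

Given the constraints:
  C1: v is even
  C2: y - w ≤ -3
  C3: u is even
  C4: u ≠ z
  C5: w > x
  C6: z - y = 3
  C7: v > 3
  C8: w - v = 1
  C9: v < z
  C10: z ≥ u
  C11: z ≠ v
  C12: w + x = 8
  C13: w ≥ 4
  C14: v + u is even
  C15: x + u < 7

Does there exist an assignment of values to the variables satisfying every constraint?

The assignment x = 3, y = 2, z = 5, w = 5, v = 4, u = 2 works:
  constraint 2 holds since y - w = -3.
  constraint 6 holds since z - y = 3.
  constraint 8 holds since w - v = 1.
The rest check out directly.

Satisfiable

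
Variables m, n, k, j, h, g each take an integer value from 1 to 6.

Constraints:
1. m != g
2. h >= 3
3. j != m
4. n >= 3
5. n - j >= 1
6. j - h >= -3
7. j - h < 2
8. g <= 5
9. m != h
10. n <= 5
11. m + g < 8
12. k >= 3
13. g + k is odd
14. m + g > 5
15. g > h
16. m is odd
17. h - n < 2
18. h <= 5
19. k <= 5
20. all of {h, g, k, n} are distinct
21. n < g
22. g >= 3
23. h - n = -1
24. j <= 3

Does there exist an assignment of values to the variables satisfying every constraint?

Unsatisfiable

Constraints 2, 4, 8, 10, 12, 18, 19, and 22 confine each of h, g, k, n to the 3 values {3, …, 5}.
Constraint 20 requires all 4 of them to be distinct, but only 3 values are available — impossible by the pigeonhole principle.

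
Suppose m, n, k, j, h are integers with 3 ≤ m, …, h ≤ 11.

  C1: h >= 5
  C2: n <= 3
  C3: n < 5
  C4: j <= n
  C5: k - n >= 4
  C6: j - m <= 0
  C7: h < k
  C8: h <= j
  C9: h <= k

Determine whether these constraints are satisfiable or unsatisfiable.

Unsatisfiable

From constraints 1 and 8: j ≥ h and h ≥ 5, so j ≥ 5. From constraints 2 and 4: j ≤ n and n ≤ 3, so j ≤ 3. But 3 < 5, so no value of j works.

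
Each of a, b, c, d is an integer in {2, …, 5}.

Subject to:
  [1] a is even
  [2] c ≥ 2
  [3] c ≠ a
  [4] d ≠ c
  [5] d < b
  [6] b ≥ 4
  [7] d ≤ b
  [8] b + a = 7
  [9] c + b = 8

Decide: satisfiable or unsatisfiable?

Satisfiable

Take a = 2, b = 5, c = 3, d = 2. Then constraint 1: a = 2 is even; constraint 8: b + a = 7; constraint 9: c + b = 8, and every other listed constraint is also met.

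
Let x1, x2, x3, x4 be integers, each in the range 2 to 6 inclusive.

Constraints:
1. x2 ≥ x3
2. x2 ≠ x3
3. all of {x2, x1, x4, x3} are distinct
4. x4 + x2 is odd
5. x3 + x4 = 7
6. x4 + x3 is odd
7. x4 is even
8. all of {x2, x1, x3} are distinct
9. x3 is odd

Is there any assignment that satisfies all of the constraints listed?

Satisfiable

Try x1 = 6, x2 = 5, x3 = 3, x4 = 4.
Check constraint 3: values 5, 6, 4, 3 are distinct; constraint 5: x3 + x4 = 7. The remaining constraints are straightforward to verify.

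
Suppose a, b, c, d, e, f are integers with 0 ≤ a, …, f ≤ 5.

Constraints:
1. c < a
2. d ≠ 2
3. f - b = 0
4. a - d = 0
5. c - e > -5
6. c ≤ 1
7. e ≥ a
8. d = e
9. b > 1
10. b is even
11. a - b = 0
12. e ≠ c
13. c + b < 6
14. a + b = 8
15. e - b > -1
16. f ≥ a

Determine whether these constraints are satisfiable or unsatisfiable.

Try a = 4, b = 4, c = 1, d = 4, e = 4, f = 4.
Check constraint 3: f - b = 0; constraint 4: a - d = 0; constraint 5: c - e = -3. The remaining constraints are straightforward to verify.

Satisfiable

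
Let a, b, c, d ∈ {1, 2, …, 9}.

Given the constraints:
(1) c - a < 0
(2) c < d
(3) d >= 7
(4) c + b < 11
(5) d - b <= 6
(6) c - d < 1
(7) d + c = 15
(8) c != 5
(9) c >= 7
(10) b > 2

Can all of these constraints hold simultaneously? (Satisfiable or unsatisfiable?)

Setting (a, b, c, d) = (9, 3, 7, 8) satisfies everything: constraint 1: c - a = -2; constraint 4: c + b = 10; constraint 5: d - b = 5, and the others follow.

Satisfiable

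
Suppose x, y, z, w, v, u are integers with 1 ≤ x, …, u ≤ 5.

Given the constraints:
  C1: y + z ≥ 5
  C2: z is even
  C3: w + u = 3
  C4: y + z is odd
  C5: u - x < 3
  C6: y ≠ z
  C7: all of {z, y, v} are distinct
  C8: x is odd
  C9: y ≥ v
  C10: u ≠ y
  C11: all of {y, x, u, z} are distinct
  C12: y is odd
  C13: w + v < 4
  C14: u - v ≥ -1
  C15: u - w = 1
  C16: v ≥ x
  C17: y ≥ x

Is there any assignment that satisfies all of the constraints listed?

Satisfiable

The assignment x = 1, y = 3, z = 4, w = 1, v = 1, u = 2 works:
  constraint 1 holds since y + z = 7.
  constraint 3 holds since w + u = 3.
  constraint 5 holds since u - x = 1.
The rest check out directly.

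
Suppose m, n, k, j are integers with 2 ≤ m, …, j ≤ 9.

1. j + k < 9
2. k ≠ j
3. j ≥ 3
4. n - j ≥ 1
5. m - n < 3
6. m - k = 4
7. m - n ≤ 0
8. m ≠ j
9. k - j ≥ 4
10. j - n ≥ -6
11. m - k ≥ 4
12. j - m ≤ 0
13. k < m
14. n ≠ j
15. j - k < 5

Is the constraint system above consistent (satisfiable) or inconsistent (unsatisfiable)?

Unsatisfiable

Constraints 7, 9, 10, and 11 give k − j ≥ 4, j − n ≥ -6, n − m ≥ 0, m − k ≥ 4.
Adding all 4 inequalities: the left sides telescope to 0, and the right sides sum to 4 + (-6) + 0 + 4 = 2. So 0 ≥ 2, which is false.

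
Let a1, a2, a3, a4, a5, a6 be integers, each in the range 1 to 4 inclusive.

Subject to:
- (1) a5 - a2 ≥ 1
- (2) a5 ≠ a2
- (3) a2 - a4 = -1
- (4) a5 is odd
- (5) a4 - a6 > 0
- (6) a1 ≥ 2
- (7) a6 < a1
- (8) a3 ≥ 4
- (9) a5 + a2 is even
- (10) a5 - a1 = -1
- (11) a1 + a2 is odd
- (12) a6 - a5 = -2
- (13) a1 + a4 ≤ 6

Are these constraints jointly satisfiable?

Satisfiable

Setting (a1, a2, a3, a4, a5, a6) = (4, 1, 4, 2, 3, 1) satisfies everything: constraint 1: a5 - a2 = 2; constraint 3: a2 - a4 = -1, and the others follow.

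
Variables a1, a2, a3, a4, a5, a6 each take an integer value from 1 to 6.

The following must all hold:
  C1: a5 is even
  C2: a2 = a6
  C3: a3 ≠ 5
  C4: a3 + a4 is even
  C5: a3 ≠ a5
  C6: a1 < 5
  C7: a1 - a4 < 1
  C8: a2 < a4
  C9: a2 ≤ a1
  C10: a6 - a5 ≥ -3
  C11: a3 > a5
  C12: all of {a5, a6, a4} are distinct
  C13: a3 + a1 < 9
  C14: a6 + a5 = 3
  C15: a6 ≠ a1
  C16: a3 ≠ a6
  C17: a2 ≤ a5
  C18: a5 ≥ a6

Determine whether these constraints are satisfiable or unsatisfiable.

Satisfiable

Try a1 = 4, a2 = 1, a3 = 4, a4 = 4, a5 = 2, a6 = 1.
Check constraint 7: a1 - a4 = 0; constraint 10: a6 - a5 = -1; constraint 13: a3 + a1 = 8. The remaining constraints are straightforward to verify.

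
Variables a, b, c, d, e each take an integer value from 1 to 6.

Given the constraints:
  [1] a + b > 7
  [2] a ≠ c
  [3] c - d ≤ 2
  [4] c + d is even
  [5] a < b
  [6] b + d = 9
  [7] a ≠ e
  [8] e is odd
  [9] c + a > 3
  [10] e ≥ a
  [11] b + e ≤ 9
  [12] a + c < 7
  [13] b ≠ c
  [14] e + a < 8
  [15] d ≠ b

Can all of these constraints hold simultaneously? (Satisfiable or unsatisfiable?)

Setting (a, b, c, d, e) = (2, 6, 3, 3, 3) satisfies everything: constraint 1: a + b = 8; constraint 3: c - d = 0, and the others follow.

Satisfiable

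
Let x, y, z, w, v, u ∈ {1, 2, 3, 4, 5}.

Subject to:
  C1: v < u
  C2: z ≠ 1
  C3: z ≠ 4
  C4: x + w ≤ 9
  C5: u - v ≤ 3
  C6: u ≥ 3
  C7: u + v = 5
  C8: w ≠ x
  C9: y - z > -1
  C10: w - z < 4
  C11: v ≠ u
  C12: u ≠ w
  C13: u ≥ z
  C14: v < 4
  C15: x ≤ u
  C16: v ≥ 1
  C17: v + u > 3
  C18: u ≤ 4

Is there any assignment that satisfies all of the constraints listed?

Satisfiable

Setting (x, y, z, w, v, u) = (2, 2, 2, 5, 1, 4) satisfies everything: constraint 4: x + w = 7; constraint 5: u - v = 3; constraint 7: u + v = 5, and the others follow.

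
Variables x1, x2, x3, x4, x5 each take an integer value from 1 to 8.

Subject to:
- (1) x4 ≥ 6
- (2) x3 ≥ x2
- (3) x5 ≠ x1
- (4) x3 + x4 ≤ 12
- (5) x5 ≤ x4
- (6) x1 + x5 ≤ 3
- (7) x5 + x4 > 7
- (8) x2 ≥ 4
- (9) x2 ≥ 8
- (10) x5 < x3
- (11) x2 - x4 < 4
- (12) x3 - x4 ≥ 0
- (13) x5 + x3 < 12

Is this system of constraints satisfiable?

Unsatisfiable

From constraints 2 and 9: x3 ≥ x2 ≥ 8. From constraint 1: x4 ≥ 6. Hence x3 + x4 ≥ 14. But constraint 4 requires x3 + x4 ≤ 12, and 12 < 14. Contradiction.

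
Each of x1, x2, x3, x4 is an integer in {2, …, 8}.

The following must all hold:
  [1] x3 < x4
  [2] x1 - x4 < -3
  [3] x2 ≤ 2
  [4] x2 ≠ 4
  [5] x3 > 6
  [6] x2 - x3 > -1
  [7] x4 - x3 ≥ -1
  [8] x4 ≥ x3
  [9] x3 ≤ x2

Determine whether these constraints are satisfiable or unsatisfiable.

Unsatisfiable

From constraint 5: x3 ≥ 7. From constraints 3 and 9: x3 ≤ x2 and x2 ≤ 2, so x3 ≤ 2. But 2 < 7, so no value of x3 works.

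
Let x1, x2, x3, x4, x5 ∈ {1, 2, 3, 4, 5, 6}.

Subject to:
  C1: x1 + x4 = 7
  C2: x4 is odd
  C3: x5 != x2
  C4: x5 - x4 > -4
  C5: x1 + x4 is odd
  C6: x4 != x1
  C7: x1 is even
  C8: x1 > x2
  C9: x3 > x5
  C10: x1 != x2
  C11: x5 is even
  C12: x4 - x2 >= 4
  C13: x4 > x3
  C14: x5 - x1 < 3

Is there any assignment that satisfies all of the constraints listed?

Satisfiable

Setting (x1, x2, x3, x4, x5) = (2, 1, 3, 5, 2) satisfies everything: constraint 1: x1 + x4 = 7; constraint 4: x5 - x4 = -3; constraint 12: x4 - x2 = 4, and the others follow.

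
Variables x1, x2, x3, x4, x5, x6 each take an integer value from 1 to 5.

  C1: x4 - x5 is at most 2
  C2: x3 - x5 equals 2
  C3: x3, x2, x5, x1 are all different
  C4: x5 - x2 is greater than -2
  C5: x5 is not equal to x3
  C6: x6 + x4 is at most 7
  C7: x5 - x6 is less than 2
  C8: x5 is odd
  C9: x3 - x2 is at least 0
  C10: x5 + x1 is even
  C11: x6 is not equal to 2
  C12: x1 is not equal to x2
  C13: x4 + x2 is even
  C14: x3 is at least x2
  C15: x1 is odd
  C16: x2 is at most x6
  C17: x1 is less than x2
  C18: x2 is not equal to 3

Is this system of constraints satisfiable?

Satisfiable

Setting (x1, x2, x3, x4, x5, x6) = (1, 2, 5, 2, 3, 3) satisfies everything: constraint 1: x4 - x5 = -1; constraint 2: x3 - x5 = 2; constraint 4: x5 - x2 = 1, and the others follow.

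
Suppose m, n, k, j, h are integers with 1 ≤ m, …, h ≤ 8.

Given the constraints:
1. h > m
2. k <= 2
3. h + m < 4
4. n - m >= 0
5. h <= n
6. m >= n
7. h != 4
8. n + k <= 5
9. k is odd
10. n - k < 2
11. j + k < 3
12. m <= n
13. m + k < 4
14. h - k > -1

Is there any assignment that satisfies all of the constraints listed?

Unsatisfiable

Constraints 1, 5, and 6 give n ≤ m, m < h, h ≤ n. Chaining: n ≤ m < h ≤ n, which forces n < n — impossible.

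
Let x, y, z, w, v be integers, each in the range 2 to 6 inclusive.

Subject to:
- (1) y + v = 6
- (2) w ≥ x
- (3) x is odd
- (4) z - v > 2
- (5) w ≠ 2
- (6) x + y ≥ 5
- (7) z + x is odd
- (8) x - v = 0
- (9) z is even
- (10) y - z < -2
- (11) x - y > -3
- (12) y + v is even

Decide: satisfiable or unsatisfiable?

One satisfying assignment is x = 3, y = 3, z = 6, w = 3, v = 3.
For the less obvious constraints — constraint 1: y + v = 6; constraint 4: z - v = 3; constraint 6: x + y = 6 — and the others hold by inspection.

Satisfiable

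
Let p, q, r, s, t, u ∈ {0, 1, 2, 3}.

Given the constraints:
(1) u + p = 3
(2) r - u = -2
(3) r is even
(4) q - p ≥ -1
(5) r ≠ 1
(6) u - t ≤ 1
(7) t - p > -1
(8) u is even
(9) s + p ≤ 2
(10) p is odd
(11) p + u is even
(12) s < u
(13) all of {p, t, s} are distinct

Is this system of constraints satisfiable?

Constraint 10 makes p odd and constraint 8 makes u even, so p + u must be odd. Constraint 11 says p + u is even — contradiction.

Unsatisfiable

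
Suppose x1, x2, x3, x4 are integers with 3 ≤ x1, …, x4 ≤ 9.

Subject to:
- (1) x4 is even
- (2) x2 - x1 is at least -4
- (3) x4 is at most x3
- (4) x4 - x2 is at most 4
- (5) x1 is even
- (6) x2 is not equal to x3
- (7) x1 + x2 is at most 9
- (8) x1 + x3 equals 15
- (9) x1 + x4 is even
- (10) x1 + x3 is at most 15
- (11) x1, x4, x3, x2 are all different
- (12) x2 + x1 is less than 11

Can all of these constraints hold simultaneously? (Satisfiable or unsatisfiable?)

Take x1 = 6, x2 = 3, x3 = 9, x4 = 4. Then constraint 2: x2 - x1 = -3; constraint 4: x4 - x2 = 1; constraint 7: x1 + x2 = 9, and every other listed constraint is also met.

Satisfiable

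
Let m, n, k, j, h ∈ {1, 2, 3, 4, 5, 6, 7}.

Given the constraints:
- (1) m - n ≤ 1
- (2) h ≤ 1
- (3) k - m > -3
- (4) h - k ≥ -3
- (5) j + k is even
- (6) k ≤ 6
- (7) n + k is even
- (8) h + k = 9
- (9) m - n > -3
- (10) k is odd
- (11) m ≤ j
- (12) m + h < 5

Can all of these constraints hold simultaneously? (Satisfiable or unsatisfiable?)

Unsatisfiable

From constraint 2: h ≤ 1. From constraint 6: k ≤ 6. Hence h + k ≤ 7. But constraint 8 requires h + k = 9, and 9 > 7. Contradiction.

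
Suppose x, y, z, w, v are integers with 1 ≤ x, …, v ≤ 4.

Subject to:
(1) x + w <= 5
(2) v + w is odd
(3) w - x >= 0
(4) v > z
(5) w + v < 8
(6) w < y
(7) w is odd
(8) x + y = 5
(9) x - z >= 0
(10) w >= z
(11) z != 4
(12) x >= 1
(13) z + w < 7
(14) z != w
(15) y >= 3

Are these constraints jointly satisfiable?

Satisfiable

One satisfying assignment is x = 1, y = 4, z = 1, w = 3, v = 4.
For the less obvious constraints — constraint 1: x + w = 4; constraint 3: w - x = 2 — and the others hold by inspection.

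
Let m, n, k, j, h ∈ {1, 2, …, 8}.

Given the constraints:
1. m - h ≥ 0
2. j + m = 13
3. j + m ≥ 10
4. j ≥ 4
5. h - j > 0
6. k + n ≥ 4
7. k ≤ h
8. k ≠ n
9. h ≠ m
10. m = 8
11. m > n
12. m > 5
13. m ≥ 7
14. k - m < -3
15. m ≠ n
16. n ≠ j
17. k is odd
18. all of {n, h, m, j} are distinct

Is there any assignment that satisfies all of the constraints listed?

Setting (m, n, k, j, h) = (8, 4, 3, 5, 6) satisfies everything: constraint 1: m - h = 2; constraint 2: j + m = 13, and the others follow.

Satisfiable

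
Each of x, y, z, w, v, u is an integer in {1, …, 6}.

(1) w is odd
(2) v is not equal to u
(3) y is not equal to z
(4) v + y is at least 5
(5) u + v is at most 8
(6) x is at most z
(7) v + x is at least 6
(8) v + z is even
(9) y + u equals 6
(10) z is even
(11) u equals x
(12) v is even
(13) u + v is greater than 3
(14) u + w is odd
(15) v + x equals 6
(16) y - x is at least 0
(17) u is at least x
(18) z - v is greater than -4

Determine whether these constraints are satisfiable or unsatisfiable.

Setting (x, y, z, w, v, u) = (2, 4, 2, 5, 4, 2) satisfies everything: constraint 4: v + y = 8; constraint 5: u + v = 6, and the others follow.

Satisfiable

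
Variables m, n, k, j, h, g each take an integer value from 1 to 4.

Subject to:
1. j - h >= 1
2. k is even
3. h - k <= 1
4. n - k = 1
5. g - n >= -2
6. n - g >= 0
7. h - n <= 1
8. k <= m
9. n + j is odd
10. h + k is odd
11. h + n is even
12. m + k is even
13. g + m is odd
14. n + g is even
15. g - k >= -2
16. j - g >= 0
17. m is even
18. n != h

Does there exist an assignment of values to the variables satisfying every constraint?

Try m = 4, n = 3, k = 2, j = 4, h = 1, g = 1.
Check constraint 1: j - h = 3; constraint 3: h - k = -1; constraint 4: n - k = 1. The remaining constraints are straightforward to verify.

Satisfiable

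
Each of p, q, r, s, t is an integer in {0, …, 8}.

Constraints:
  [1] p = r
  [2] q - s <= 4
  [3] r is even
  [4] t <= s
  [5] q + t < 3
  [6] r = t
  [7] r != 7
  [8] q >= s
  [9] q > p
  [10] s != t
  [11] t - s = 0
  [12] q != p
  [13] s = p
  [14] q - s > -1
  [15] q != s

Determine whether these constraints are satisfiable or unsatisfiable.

Unsatisfiable

From constraints 1, 6, and 13, s = p = r = t, so s = t. But constraint 10 says s ≠ t. Contradiction.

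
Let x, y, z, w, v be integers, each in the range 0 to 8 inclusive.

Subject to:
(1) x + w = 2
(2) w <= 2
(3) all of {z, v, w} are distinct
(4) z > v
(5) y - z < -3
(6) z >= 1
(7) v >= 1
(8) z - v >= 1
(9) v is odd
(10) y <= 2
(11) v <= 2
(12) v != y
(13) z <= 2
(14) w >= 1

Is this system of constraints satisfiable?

Constraints 2, 6, 7, 11, 13, and 14 confine each of z, v, w to the 2 values {1, 2}.
Constraint 3 requires all 3 of them to be distinct, but only 2 values are available — impossible by the pigeonhole principle.

Unsatisfiable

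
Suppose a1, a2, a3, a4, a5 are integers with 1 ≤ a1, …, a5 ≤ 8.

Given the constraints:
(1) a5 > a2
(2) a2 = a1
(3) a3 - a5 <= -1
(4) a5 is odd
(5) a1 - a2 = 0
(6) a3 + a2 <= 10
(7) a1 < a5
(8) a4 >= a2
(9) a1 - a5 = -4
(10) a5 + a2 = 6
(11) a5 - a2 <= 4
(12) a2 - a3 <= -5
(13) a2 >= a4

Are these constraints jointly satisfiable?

Constraints 3, 11, and 12 give a5 − a3 ≥ 1, a3 − a2 ≥ 5, a2 − a5 ≥ -4.
Adding all 3 inequalities: the left sides telescope to 0, and the right sides sum to 1 + 5 + (-4) = 2. So 0 ≥ 2, which is false.

Unsatisfiable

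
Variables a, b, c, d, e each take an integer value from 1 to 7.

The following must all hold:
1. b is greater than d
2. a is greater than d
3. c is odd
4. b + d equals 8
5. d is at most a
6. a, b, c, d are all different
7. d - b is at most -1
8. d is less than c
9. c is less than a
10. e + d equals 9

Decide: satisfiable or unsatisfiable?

Take a = 7, b = 6, c = 5, d = 2, e = 7. Then constraint 4: b + d = 8; constraint 7: d - b = -4; constraint 10: e + d = 9, and every other listed constraint is also met.

Satisfiable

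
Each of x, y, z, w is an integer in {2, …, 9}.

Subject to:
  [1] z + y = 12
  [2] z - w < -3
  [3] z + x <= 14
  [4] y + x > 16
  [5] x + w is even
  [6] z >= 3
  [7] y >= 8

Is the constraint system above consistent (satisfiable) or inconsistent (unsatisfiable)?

Satisfiable

One satisfying assignment is x = 9, y = 9, z = 3, w = 7.
For the less obvious constraints — constraint 1: z + y = 12; constraint 2: z - w = -4 — and the others hold by inspection.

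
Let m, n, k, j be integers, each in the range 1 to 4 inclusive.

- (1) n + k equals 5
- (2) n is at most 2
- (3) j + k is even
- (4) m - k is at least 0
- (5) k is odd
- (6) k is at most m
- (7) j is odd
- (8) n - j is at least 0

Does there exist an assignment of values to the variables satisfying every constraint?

One satisfying assignment is m = 3, n = 2, k = 3, j = 1.
For the less obvious constraints — constraint 1: n + k = 5; constraint 4: m - k = 0 — and the others hold by inspection.

Satisfiable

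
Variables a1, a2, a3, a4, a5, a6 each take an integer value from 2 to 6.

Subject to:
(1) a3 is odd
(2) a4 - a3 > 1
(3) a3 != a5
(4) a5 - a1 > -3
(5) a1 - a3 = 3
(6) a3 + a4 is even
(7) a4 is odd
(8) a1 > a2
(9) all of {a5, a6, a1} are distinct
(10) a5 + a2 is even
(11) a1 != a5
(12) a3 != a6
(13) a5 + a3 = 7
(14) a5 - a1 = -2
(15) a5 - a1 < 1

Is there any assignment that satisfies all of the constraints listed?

Satisfiable

One satisfying assignment is a1 = 6, a2 = 4, a3 = 3, a4 = 5, a5 = 4, a6 = 2.
For the less obvious constraints — constraint 2: a4 - a3 = 2; constraint 4: a5 - a1 = -2; constraint 5: a1 - a3 = 3 — and the others hold by inspection.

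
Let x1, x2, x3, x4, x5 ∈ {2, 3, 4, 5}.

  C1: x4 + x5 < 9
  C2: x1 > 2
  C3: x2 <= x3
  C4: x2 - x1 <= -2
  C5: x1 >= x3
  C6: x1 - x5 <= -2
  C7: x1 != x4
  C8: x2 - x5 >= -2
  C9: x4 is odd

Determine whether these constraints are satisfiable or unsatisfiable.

Constraints 4, 6, and 8 give x1 − x2 ≥ 2, x2 − x5 ≥ -2, x5 − x1 ≥ 2.
Adding all 3 inequalities: the left sides telescope to 0, and the right sides sum to 2 + (-2) + 2 = 2. So 0 ≥ 2, which is false.

Unsatisfiable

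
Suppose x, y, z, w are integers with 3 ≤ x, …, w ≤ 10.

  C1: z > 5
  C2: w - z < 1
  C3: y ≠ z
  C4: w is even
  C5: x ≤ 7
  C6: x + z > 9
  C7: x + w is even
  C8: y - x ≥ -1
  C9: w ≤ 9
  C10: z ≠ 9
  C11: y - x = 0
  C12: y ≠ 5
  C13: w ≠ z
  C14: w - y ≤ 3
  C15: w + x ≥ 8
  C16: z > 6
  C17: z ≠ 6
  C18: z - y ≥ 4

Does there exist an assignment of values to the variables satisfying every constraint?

Setting (x, y, z, w) = (4, 4, 8, 6) satisfies everything: constraint 2: w - z = -2; constraint 6: x + z = 12; constraint 8: y - x = 0, and the others follow.

Satisfiable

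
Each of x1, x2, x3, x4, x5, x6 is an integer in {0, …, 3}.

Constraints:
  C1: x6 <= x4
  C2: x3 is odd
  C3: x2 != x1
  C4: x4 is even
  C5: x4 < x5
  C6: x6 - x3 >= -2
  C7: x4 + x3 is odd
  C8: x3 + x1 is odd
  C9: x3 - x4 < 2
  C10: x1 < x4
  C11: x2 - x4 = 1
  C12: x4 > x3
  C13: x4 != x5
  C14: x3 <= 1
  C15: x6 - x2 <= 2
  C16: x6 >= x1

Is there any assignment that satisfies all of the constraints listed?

One satisfying assignment is x1 = 0, x2 = 3, x3 = 1, x4 = 2, x5 = 3, x6 = 2.
For the less obvious constraints — constraint 6: x6 - x3 = 1; constraint 9: x3 - x4 = -1 — and the others hold by inspection.

Satisfiable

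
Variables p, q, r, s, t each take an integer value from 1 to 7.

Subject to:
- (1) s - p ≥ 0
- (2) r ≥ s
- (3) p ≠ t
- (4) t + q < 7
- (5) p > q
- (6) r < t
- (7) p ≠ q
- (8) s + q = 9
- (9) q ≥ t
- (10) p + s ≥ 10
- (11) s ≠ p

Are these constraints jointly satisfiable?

Constraints 1, 2, 5, 6, and 9 give r < t, t ≤ q, q < p, p ≤ s, s ≤ r. Chaining: r < t ≤ q < p ≤ s ≤ r, which forces r < r — impossible.

Unsatisfiable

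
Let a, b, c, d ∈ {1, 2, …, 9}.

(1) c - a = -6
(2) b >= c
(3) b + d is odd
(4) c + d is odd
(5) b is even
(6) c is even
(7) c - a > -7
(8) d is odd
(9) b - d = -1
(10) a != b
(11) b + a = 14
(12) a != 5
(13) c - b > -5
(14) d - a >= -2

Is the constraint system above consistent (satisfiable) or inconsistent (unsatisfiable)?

Satisfiable

Setting (a, b, c, d) = (8, 6, 2, 7) satisfies everything: constraint 1: c - a = -6; constraint 7: c - a = -6, and the others follow.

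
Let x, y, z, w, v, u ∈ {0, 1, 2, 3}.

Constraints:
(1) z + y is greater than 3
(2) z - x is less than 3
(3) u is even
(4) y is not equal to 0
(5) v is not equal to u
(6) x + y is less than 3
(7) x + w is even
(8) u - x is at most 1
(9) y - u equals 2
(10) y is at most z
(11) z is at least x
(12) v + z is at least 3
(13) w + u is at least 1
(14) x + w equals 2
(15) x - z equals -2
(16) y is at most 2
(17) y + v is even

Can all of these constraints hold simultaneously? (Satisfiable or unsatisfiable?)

Satisfiable

Setting (x, y, z, w, v, u) = (0, 2, 2, 2, 2, 0) satisfies everything: constraint 1: z + y = 4; constraint 2: z - x = 2, and the others follow.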